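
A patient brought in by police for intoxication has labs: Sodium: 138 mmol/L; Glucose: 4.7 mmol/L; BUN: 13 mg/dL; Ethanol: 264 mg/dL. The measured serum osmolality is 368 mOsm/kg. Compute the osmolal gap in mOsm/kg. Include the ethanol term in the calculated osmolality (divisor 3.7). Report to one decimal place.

Calculated osmolality = 2·Na + glucose + BUN/2.8 + ethanol/3.7
= 2·138 + 4.7 + 13/2.8 + 264/3.7
= 276 + 4.70 + 4.64 + 71.35
= 356.69 mOsm/kg ≈ 356.7 mOsm/kg
Osmolar gap = measured − calculated = 368 − 356.7 = 11.3 mOsm/kg

11.3 mOsm/kg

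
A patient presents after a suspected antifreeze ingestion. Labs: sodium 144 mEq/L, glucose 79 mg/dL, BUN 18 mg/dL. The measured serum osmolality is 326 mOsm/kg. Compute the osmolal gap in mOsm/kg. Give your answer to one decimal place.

Calculated osmolality = 2·Na + glucose/18 + BUN/2.8
= 2·144 + 79/18 + 18/2.8
= 288 + 4.39 + 6.43
= 298.82 mOsm/kg ≈ 298.8 mOsm/kg
Osmolar gap = measured − calculated = 326 − 298.8 = 27.2 mOsm/kg

27.2 mOsm/kg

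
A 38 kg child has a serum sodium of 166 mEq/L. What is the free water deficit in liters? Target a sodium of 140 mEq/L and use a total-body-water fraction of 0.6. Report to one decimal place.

4.2 L

TBW = 0.6 · 38 = 22.8 L
Free water deficit = TBW · (Na/140 − 1)
= 22.8 · (166/140 − 1)
= 22.8 · 0.1857
= 4.23 L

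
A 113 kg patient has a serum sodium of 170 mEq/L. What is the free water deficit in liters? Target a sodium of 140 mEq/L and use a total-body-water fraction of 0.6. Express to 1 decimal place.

TBW = 0.6 · 113 = 67.8 L
Free water deficit = TBW · (Na/140 − 1)
= 67.8 · (170/140 − 1)
= 67.8 · 0.2143
= 14.53 L

14.5 L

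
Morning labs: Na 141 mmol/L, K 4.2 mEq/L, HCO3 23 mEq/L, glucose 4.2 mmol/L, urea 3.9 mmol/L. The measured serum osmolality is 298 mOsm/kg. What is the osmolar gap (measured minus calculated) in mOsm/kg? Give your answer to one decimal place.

7.9 mOsm/kg

Calculated osmolality = 2·Na + glucose + urea
= 2·141 + 4.2 + 3.9
= 282 + 4.20 + 3.90
= 290.1 mOsm/kg ≈ 290.1 mOsm/kg
Osmolar gap = measured − calculated = 298 − 290.1 = 7.9 mOsm/kg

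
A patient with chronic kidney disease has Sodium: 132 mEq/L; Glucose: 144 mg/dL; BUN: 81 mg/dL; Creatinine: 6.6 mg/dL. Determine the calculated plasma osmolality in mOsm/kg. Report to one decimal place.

Calculated osmolality = 2·Na + glucose/18 + BUN/2.8
= 2·132 + 144/18 + 81/2.8
= 264 + 8 + 28.93
= 300.93 mOsm/kg

300.9 mOsm/kg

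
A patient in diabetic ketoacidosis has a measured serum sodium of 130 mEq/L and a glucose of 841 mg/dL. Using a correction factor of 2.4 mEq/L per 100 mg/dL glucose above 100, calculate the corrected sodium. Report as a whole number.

148 mEq/L

Corrected Na = measured Na + 2.4 · (glucose − 100)/100
= 130 + 2.4 · (841 − 100)/100
= 130 + 17.8
= 147.8 mEq/L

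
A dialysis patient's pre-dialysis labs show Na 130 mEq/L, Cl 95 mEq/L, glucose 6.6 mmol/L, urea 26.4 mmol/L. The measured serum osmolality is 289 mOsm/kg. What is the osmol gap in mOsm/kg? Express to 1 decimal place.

-4.0 mOsm/kg

Calculated osmolality = 2·Na + glucose + urea
= 2·130 + 6.6 + 26.4
= 260 + 6.60 + 26.40
= 293 mOsm/kg ≈ 293.0 mOsm/kg
Osmolar gap = measured − calculated = 289 − 293.0 = -4.0 mOsm/kg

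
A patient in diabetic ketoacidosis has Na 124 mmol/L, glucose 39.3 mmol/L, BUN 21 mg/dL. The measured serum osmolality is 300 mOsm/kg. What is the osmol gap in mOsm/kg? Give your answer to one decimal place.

5.2 mOsm/kg

Calculated osmolality = 2·Na + glucose + BUN/2.8
= 2·124 + 39.3 + 21/2.8
= 248 + 39.30 + 7.50
= 294.8 mOsm/kg ≈ 294.8 mOsm/kg
Osmolar gap = measured − calculated = 300 − 294.8 = 5.2 mOsm/kg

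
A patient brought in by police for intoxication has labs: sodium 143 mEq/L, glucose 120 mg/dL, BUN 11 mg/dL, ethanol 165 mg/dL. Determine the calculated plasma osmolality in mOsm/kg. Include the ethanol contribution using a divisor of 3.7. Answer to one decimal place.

341.2 mOsm/kg

Calculated osmolality = 2·Na + glucose/18 + BUN/2.8 + ethanol/3.7
= 2·143 + 120/18 + 11/2.8 + 165/3.7
= 286 + 6.67 + 3.93 + 44.59
= 341.19 mOsm/kg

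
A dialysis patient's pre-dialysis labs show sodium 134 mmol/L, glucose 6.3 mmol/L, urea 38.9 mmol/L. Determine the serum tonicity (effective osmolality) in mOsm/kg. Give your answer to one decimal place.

274.3 mOsm/kg

Effective osmolality excludes urea (freely permeant across cell membranes):
2·Na + glucose
= 2·134 + 6.3
= 268 + 6.3
= 274.3 mOsm/kg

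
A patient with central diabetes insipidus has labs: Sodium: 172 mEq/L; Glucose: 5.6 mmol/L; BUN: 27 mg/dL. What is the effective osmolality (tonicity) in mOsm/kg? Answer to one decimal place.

Effective osmolality excludes urea (freely permeant across cell membranes):
2·Na + glucose
= 2·172 + 5.6
= 344 + 5.6
= 349.6 mOsm/kg

349.6 mOsm/kg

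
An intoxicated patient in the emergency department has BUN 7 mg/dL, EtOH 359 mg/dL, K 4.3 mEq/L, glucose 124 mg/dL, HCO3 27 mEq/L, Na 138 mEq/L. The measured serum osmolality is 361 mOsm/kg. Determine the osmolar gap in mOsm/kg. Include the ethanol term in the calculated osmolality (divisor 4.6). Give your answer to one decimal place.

-2.4 mOsm/kg

Calculated osmolality = 2·Na + glucose/18 + BUN/2.8 + ethanol/4.6
= 2·138 + 124/18 + 7/2.8 + 359/4.6
= 276 + 6.89 + 2.50 + 78.04
= 363.43 mOsm/kg ≈ 363.4 mOsm/kg
Osmolar gap = measured − calculated = 361 − 363.4 = -2.4 mOsm/kg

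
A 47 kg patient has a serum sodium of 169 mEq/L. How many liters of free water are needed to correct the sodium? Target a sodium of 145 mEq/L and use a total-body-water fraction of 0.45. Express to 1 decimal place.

TBW = 0.45 · 47 = 21.15 L
Free water deficit = TBW · (Na/145 − 1)
= 21.15 · (169/145 − 1)
= 21.15 · 0.1655
= 3.5 L

3.5 L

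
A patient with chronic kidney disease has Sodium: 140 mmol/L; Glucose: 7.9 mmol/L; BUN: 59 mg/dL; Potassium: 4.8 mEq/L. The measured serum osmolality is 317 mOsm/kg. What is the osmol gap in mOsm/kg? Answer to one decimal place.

Calculated osmolality = 2·Na + glucose + BUN/2.8
= 2·140 + 7.9 + 59/2.8
= 280 + 7.90 + 21.07
= 308.97 mOsm/kg ≈ 309.0 mOsm/kg
Osmolar gap = measured − calculated = 317 − 309.0 = 8.0 mOsm/kg

8.0 mOsm/kg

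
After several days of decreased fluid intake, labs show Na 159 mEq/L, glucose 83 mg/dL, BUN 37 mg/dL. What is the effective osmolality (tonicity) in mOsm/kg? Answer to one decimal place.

322.6 mOsm/kg

Effective osmolality excludes urea (freely permeant across cell membranes):
2·Na + glucose/18
= 2·159 + 83/18
= 318 + 4.61
= 322.61 mOsm/kg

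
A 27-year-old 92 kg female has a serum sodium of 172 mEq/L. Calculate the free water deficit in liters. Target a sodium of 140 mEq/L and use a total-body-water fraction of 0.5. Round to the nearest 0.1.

10.5 L

TBW = 0.5 · 92 = 46 L
Free water deficit = TBW · (Na/140 − 1)
= 46 · (172/140 − 1)
= 46 · 0.2286
= 10.52 L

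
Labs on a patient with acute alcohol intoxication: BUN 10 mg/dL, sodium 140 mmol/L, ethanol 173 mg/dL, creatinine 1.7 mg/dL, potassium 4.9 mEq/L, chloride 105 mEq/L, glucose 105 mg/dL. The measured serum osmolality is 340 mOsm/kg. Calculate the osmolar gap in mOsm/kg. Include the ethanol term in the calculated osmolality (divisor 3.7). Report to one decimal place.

Calculated osmolality = 2·Na + glucose/18 + BUN/2.8 + ethanol/3.7
= 2·140 + 105/18 + 10/2.8 + 173/3.7
= 280 + 5.83 + 3.57 + 46.76
= 336.16 mOsm/kg ≈ 336.2 mOsm/kg
Osmolar gap = measured − calculated = 340 − 336.2 = 3.8 mOsm/kg

3.8 mOsm/kg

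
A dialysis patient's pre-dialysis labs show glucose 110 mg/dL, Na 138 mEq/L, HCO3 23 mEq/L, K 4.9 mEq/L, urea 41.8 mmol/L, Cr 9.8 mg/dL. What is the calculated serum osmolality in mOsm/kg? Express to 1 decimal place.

323.9 mOsm/kg

Calculated osmolality = 2·Na + glucose/18 + urea
= 2·138 + 110/18 + 41.8
= 276 + 6.11 + 41.80
= 323.91 mOsm/kg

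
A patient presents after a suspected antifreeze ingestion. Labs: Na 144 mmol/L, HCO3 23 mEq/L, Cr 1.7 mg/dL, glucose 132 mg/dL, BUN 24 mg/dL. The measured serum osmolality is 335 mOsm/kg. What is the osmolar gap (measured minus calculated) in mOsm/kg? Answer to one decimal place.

Calculated osmolality = 2·Na + glucose/18 + BUN/2.8
= 2·144 + 132/18 + 24/2.8
= 288 + 7.33 + 8.57
= 303.9 mOsm/kg ≈ 303.9 mOsm/kg
Osmolar gap = measured − calculated = 335 − 303.9 = 31.1 mOsm/kg

31.1 mOsm/kg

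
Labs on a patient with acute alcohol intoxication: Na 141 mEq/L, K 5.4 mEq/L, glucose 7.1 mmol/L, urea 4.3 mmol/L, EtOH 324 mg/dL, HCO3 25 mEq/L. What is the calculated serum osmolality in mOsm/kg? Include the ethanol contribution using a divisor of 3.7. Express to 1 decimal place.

381.0 mOsm/kg

Calculated osmolality = 2·Na + glucose + urea + ethanol/3.7
= 2·141 + 7.1 + 4.3 + 324/3.7
= 282 + 7.10 + 4.30 + 87.57
= 380.97 mOsm/kg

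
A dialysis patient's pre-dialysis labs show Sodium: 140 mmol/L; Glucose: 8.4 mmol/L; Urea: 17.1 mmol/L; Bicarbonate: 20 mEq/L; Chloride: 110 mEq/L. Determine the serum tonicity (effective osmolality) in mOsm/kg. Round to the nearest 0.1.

Effective osmolality excludes urea (freely permeant across cell membranes):
2·Na + glucose
= 2·140 + 8.4
= 280 + 8.4
= 288.4 mOsm/kg

288.4 mOsm/kg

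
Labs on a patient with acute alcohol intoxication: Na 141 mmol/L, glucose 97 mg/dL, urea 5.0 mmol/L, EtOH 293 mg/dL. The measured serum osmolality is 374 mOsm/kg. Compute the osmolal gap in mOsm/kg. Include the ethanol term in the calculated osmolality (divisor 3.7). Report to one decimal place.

Calculated osmolality = 2·Na + glucose/18 + urea + ethanol/3.7
= 2·141 + 97/18 + 5 + 293/3.7
= 282 + 5.39 + 5 + 79.19
= 371.58 mOsm/kg ≈ 371.6 mOsm/kg
Osmolar gap = measured − calculated = 374 − 371.6 = 2.4 mOsm/kg

2.4 mOsm/kg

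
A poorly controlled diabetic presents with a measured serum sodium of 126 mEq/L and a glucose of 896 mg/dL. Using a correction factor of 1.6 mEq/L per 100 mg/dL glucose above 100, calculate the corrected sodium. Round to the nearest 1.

139 mEq/L

Corrected Na = measured Na + 1.6 · (glucose − 100)/100
= 126 + 1.6 · (896 − 100)/100
= 126 + 12.7
= 138.7 mEq/L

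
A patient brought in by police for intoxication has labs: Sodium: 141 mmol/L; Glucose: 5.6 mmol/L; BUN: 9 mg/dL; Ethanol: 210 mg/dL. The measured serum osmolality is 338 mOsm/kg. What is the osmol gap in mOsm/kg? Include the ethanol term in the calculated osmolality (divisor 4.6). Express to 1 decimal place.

1.5 mOsm/kg

Calculated osmolality = 2·Na + glucose + BUN/2.8 + ethanol/4.6
= 2·141 + 5.6 + 9/2.8 + 210/4.6
= 282 + 5.60 + 3.21 + 45.65
= 336.46 mOsm/kg ≈ 336.5 mOsm/kg
Osmolar gap = measured − calculated = 338 − 336.5 = 1.5 mOsm/kg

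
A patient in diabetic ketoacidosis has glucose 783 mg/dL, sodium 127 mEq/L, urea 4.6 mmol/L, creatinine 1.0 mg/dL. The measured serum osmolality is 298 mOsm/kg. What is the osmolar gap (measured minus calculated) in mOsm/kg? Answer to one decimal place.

-4.1 mOsm/kg

Calculated osmolality = 2·Na + glucose/18 + urea
= 2·127 + 783/18 + 4.6
= 254 + 43.50 + 4.60
= 302.1 mOsm/kg ≈ 302.1 mOsm/kg
Osmolar gap = measured − calculated = 298 − 302.1 = -4.1 mOsm/kg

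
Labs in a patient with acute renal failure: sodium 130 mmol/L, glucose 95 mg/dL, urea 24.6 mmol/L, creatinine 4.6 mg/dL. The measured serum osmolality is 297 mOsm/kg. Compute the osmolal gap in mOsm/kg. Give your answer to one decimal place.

7.1 mOsm/kg

Calculated osmolality = 2·Na + glucose/18 + urea
= 2·130 + 95/18 + 24.6
= 260 + 5.28 + 24.60
= 289.88 mOsm/kg ≈ 289.9 mOsm/kg
Osmolar gap = measured − calculated = 297 − 289.9 = 7.1 mOsm/kg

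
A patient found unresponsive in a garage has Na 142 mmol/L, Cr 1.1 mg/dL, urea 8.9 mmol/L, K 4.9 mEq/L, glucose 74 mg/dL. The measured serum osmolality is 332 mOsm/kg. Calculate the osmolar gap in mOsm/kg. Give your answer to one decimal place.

Calculated osmolality = 2·Na + glucose/18 + urea
= 2·142 + 74/18 + 8.9
= 284 + 4.11 + 8.90
= 297.01 mOsm/kg ≈ 297.0 mOsm/kg
Osmolar gap = measured − calculated = 332 − 297.0 = 35.0 mOsm/kg

35.0 mOsm/kg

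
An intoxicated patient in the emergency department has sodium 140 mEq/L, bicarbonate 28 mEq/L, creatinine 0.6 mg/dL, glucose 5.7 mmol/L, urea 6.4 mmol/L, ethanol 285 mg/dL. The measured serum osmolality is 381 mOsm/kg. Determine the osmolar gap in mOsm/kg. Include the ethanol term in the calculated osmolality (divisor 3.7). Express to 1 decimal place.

Calculated osmolality = 2·Na + glucose + urea + ethanol/3.7
= 2·140 + 5.7 + 6.4 + 285/3.7
= 280 + 5.70 + 6.40 + 77.03
= 369.13 mOsm/kg ≈ 369.1 mOsm/kg
Osmolar gap = measured − calculated = 381 − 369.1 = 11.9 mOsm/kg

11.9 mOsm/kg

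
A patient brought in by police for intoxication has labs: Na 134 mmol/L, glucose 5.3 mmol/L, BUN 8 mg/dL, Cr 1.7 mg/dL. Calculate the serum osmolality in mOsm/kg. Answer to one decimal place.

276.2 mOsm/kg

Calculated osmolality = 2·Na + glucose + BUN/2.8
= 2·134 + 5.3 + 8/2.8
= 268 + 5.30 + 2.86
= 276.16 mOsm/kg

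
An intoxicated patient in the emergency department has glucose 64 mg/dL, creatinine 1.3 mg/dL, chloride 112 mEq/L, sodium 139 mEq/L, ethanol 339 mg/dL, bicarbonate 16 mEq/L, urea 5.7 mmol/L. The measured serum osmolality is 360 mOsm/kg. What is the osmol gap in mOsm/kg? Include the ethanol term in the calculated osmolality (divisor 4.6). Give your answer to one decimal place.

Calculated osmolality = 2·Na + glucose/18 + urea + ethanol/4.6
= 2·139 + 64/18 + 5.7 + 339/4.6
= 278 + 3.56 + 5.70 + 73.70
= 360.96 mOsm/kg ≈ 361.0 mOsm/kg
Osmolar gap = measured − calculated = 360 − 361.0 = -1.0 mOsm/kg

-1.0 mOsm/kg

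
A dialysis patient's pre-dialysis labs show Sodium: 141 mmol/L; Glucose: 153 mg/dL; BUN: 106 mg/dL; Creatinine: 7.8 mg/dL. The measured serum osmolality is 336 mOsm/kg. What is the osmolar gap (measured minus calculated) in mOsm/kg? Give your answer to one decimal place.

Calculated osmolality = 2·Na + glucose/18 + BUN/2.8
= 2·141 + 153/18 + 106/2.8
= 282 + 8.50 + 37.86
= 328.36 mOsm/kg ≈ 328.4 mOsm/kg
Osmolar gap = measured − calculated = 336 − 328.4 = 7.6 mOsm/kg

7.6 mOsm/kg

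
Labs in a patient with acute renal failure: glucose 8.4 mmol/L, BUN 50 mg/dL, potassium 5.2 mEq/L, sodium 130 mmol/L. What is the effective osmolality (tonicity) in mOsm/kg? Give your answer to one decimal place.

Effective osmolality excludes urea (freely permeant across cell membranes):
2·Na + glucose
= 2·130 + 8.4
= 260 + 8.4
= 268.4 mOsm/kg

268.4 mOsm/kg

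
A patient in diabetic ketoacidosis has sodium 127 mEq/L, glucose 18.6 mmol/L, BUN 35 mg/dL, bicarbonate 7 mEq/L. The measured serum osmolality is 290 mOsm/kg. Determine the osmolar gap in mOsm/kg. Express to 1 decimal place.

4.9 mOsm/kg

Calculated osmolality = 2·Na + glucose + BUN/2.8
= 2·127 + 18.6 + 35/2.8
= 254 + 18.60 + 12.50
= 285.1 mOsm/kg ≈ 285.1 mOsm/kg
Osmolar gap = measured − calculated = 290 − 285.1 = 4.9 mOsm/kg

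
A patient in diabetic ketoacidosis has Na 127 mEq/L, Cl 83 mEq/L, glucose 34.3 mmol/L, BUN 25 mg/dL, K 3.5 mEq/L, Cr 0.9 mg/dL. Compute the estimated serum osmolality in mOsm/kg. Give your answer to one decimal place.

297.2 mOsm/kg

Calculated osmolality = 2·Na + glucose + BUN/2.8
= 2·127 + 34.3 + 25/2.8
= 254 + 34.30 + 8.93
= 297.23 mOsm/kg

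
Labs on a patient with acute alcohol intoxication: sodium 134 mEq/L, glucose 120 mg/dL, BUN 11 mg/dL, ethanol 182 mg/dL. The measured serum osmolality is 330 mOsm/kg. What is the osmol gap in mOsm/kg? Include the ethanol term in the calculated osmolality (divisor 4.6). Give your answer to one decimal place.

Calculated osmolality = 2·Na + glucose/18 + BUN/2.8 + ethanol/4.6
= 2·134 + 120/18 + 11/2.8 + 182/4.6
= 268 + 6.67 + 3.93 + 39.57
= 318.17 mOsm/kg ≈ 318.2 mOsm/kg
Osmolar gap = measured − calculated = 330 − 318.2 = 11.8 mOsm/kg

11.8 mOsm/kg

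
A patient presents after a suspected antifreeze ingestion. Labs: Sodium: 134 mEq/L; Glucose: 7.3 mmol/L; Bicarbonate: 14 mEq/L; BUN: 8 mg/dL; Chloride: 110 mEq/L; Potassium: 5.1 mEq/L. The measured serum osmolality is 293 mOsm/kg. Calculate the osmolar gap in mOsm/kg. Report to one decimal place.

Calculated osmolality = 2·Na + glucose + BUN/2.8
= 2·134 + 7.3 + 8/2.8
= 268 + 7.30 + 2.86
= 278.16 mOsm/kg ≈ 278.2 mOsm/kg
Osmolar gap = measured − calculated = 293 − 278.2 = 14.8 mOsm/kg

14.8 mOsm/kg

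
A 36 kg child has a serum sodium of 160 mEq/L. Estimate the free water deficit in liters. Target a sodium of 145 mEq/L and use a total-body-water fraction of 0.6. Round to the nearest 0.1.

2.2 L

TBW = 0.6 · 36 = 21.6 L
Free water deficit = TBW · (Na/145 − 1)
= 21.6 · (160/145 − 1)
= 21.6 · 0.1034
= 2.23 L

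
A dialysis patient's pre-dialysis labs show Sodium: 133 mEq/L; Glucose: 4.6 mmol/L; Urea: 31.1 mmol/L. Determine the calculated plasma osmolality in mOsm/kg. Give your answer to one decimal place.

Calculated osmolality = 2·Na + glucose + urea
= 2·133 + 4.6 + 31.1
= 266 + 4.60 + 31.10
= 301.7 mOsm/kg

301.7 mOsm/kg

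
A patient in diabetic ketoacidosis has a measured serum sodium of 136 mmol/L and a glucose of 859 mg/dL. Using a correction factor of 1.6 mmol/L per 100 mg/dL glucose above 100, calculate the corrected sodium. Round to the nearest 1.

148 mmol/L

Corrected Na = measured Na + 1.6 · (glucose − 100)/100
= 136 + 1.6 · (859 − 100)/100
= 136 + 12.1
= 148.1 mmol/L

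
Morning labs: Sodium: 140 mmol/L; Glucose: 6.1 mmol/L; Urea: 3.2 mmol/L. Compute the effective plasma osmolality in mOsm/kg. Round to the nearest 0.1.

286.1 mOsm/kg

Effective osmolality excludes urea (freely permeant across cell membranes):
2·Na + glucose
= 2·140 + 6.1
= 280 + 6.1
= 286.1 mOsm/kg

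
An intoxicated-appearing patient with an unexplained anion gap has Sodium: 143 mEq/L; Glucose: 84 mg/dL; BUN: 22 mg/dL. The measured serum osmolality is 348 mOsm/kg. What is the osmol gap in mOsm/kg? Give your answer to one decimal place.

49.5 mOsm/kg

Calculated osmolality = 2·Na + glucose/18 + BUN/2.8
= 2·143 + 84/18 + 22/2.8
= 286 + 4.67 + 7.86
= 298.53 mOsm/kg ≈ 298.5 mOsm/kg
Osmolar gap = measured − calculated = 348 − 298.5 = 49.5 mOsm/kg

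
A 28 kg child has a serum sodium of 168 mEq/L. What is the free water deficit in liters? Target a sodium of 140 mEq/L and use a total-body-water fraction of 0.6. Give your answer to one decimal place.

3.4 L

TBW = 0.6 · 28 = 16.8 L
Free water deficit = TBW · (Na/140 − 1)
= 16.8 · (168/140 − 1)
= 16.8 · 0.2
= 3.36 L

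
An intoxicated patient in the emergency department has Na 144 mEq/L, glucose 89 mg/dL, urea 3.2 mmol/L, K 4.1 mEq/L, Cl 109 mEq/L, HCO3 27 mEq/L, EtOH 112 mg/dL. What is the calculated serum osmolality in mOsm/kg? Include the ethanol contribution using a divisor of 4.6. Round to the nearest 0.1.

Calculated osmolality = 2·Na + glucose/18 + urea + ethanol/4.6
= 2·144 + 89/18 + 3.2 + 112/4.6
= 288 + 4.94 + 3.20 + 24.35
= 320.49 mOsm/kg

320.5 mOsm/kg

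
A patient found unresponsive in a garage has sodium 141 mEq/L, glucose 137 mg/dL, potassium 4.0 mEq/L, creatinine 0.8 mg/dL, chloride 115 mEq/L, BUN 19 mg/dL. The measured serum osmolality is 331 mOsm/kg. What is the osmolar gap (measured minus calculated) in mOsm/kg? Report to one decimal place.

34.6 mOsm/kg

Calculated osmolality = 2·Na + glucose/18 + BUN/2.8
= 2·141 + 137/18 + 19/2.8
= 282 + 7.61 + 6.79
= 296.4 mOsm/kg ≈ 296.4 mOsm/kg
Osmolar gap = measured − calculated = 331 − 296.4 = 34.6 mOsm/kg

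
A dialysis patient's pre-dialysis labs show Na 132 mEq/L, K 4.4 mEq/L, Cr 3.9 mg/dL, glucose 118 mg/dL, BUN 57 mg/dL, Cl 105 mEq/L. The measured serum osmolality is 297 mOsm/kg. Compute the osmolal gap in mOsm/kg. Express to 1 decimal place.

Calculated osmolality = 2·Na + glucose/18 + BUN/2.8
= 2·132 + 118/18 + 57/2.8
= 264 + 6.56 + 20.36
= 290.92 mOsm/kg ≈ 290.9 mOsm/kg
Osmolar gap = measured − calculated = 297 − 290.9 = 6.1 mOsm/kg

6.1 mOsm/kg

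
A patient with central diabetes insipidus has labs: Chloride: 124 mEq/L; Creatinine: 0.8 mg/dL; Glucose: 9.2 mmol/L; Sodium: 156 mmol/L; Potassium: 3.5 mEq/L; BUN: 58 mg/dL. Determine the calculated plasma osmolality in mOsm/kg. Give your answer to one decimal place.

341.9 mOsm/kg

Calculated osmolality = 2·Na + glucose + BUN/2.8
= 2·156 + 9.2 + 58/2.8
= 312 + 9.20 + 20.71
= 341.91 mOsm/kg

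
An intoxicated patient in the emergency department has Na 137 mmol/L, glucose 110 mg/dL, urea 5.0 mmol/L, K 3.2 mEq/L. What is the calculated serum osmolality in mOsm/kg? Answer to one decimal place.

285.1 mOsm/kg

Calculated osmolality = 2·Na + glucose/18 + urea
= 2·137 + 110/18 + 5
= 274 + 6.11 + 5
= 285.11 mOsm/kg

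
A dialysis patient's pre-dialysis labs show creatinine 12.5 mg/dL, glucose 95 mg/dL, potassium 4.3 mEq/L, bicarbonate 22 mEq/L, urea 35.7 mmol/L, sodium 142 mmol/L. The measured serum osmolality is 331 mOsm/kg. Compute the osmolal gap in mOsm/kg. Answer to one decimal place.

6.0 mOsm/kg

Calculated osmolality = 2·Na + glucose/18 + urea
= 2·142 + 95/18 + 35.7
= 284 + 5.28 + 35.70
= 324.98 mOsm/kg ≈ 325.0 mOsm/kg
Osmolar gap = measured − calculated = 331 − 325.0 = 6.0 mOsm/kg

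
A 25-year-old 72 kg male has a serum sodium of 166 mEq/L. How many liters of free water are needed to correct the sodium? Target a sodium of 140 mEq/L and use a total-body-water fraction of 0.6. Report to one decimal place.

TBW = 0.6 · 72 = 43.2 L
Free water deficit = TBW · (Na/140 − 1)
= 43.2 · (166/140 − 1)
= 43.2 · 0.1857
= 8.02 L

8.0 L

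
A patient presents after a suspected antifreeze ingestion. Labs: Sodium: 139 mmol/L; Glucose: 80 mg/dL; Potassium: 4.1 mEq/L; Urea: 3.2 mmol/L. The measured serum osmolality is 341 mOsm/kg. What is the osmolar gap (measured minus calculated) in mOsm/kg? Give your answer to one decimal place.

Calculated osmolality = 2·Na + glucose/18 + urea
= 2·139 + 80/18 + 3.2
= 278 + 4.44 + 3.20
= 285.64 mOsm/kg ≈ 285.6 mOsm/kg
Osmolar gap = measured − calculated = 341 − 285.6 = 55.4 mOsm/kg

55.4 mOsm/kg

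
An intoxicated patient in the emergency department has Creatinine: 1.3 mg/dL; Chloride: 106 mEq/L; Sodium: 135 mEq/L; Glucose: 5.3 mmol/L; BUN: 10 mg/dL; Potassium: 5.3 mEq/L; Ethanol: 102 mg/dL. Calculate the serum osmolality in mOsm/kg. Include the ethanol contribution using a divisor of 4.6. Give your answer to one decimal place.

Calculated osmolality = 2·Na + glucose + BUN/2.8 + ethanol/4.6
= 2·135 + 5.3 + 10/2.8 + 102/4.6
= 270 + 5.30 + 3.57 + 22.17
= 301.04 mOsm/kg

301.0 mOsm/kg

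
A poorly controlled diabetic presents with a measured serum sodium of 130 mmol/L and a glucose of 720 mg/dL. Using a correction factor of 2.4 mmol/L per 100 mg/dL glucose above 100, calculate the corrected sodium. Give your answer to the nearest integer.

Corrected Na = measured Na + 2.4 · (glucose − 100)/100
= 130 + 2.4 · (720 − 100)/100
= 130 + 14.9
= 144.9 mmol/L

145 mmol/L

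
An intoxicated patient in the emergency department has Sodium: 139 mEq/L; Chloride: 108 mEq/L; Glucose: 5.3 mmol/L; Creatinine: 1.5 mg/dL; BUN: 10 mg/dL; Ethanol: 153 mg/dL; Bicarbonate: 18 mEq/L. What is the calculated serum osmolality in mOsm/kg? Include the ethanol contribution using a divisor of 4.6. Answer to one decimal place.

Calculated osmolality = 2·Na + glucose + BUN/2.8 + ethanol/4.6
= 2·139 + 5.3 + 10/2.8 + 153/4.6
= 278 + 5.30 + 3.57 + 33.26
= 320.13 mOsm/kg

320.1 mOsm/kg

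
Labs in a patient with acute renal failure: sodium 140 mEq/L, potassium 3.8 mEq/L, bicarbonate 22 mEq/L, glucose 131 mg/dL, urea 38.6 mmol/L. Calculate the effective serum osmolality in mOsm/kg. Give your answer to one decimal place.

287.3 mOsm/kg

Effective osmolality excludes urea (freely permeant across cell membranes):
2·Na + glucose/18
= 2·140 + 131/18
= 280 + 7.28
= 287.28 mOsm/kg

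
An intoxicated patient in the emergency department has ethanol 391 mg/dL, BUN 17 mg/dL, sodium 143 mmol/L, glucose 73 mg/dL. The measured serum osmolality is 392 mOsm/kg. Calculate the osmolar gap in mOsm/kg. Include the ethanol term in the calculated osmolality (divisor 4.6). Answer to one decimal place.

Calculated osmolality = 2·Na + glucose/18 + BUN/2.8 + ethanol/4.6
= 2·143 + 73/18 + 17/2.8 + 391/4.6
= 286 + 4.06 + 6.07 + 85
= 381.13 mOsm/kg ≈ 381.1 mOsm/kg
Osmolar gap = measured − calculated = 392 − 381.1 = 10.9 mOsm/kg

10.9 mOsm/kg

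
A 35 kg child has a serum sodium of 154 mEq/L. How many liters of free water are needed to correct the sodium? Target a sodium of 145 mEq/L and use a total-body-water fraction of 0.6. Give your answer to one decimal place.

TBW = 0.6 · 35 = 21 L
Free water deficit = TBW · (Na/145 − 1)
= 21 · (154/145 − 1)
= 21 · 0.0621
= 1.3 L

1.3 L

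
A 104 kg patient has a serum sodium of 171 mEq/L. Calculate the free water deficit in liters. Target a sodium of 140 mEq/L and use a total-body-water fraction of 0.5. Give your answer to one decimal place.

TBW = 0.5 · 104 = 52 L
Free water deficit = TBW · (Na/140 − 1)
= 52 · (171/140 − 1)
= 52 · 0.2214
= 11.51 L

11.5 L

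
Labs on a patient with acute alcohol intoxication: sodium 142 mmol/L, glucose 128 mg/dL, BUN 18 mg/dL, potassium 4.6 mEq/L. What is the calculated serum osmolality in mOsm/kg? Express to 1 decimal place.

Calculated osmolality = 2·Na + glucose/18 + BUN/2.8
= 2·142 + 128/18 + 18/2.8
= 284 + 7.11 + 6.43
= 297.54 mOsm/kg

297.5 mOsm/kg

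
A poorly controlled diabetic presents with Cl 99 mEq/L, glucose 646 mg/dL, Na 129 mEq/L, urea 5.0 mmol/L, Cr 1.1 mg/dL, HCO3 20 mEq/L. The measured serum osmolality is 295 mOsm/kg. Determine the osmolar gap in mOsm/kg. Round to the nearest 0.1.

-3.9 mOsm/kg

Calculated osmolality = 2·Na + glucose/18 + urea
= 2·129 + 646/18 + 5
= 258 + 35.89 + 5
= 298.89 mOsm/kg ≈ 298.9 mOsm/kg
Osmolar gap = measured − calculated = 295 − 298.9 = -3.9 mOsm/kg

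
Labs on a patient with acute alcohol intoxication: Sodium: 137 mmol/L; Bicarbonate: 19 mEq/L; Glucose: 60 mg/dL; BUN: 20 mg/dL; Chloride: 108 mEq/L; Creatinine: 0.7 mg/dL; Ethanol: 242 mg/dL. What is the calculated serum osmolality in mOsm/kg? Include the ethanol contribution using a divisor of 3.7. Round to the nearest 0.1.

Calculated osmolality = 2·Na + glucose/18 + BUN/2.8 + ethanol/3.7
= 2·137 + 60/18 + 20/2.8 + 242/3.7
= 274 + 3.33 + 7.14 + 65.41
= 349.88 mOsm/kg

349.9 mOsm/kg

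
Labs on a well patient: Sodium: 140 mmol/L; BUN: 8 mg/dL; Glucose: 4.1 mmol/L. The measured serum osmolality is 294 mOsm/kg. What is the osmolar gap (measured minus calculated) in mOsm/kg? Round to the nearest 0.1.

7.0 mOsm/kg

Calculated osmolality = 2·Na + glucose + BUN/2.8
= 2·140 + 4.1 + 8/2.8
= 280 + 4.10 + 2.86
= 286.96 mOsm/kg ≈ 287.0 mOsm/kg
Osmolar gap = measured − calculated = 294 − 287.0 = 7.0 mOsm/kg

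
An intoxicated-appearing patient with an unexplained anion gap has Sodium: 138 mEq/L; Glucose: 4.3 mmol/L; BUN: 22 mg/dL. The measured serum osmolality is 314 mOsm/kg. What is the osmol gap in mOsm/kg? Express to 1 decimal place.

Calculated osmolality = 2·Na + glucose + BUN/2.8
= 2·138 + 4.3 + 22/2.8
= 276 + 4.30 + 7.86
= 288.16 mOsm/kg ≈ 288.2 mOsm/kg
Osmolar gap = measured − calculated = 314 − 288.2 = 25.8 mOsm/kg

25.8 mOsm/kg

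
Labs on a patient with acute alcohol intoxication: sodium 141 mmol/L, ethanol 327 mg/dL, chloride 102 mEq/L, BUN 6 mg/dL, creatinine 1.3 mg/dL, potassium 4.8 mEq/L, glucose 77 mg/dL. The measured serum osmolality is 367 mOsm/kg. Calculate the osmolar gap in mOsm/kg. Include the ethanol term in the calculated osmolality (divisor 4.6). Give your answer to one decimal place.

7.5 mOsm/kg

Calculated osmolality = 2·Na + glucose/18 + BUN/2.8 + ethanol/4.6
= 2·141 + 77/18 + 6/2.8 + 327/4.6
= 282 + 4.28 + 2.14 + 71.09
= 359.51 mOsm/kg ≈ 359.5 mOsm/kg
Osmolar gap = measured − calculated = 367 − 359.5 = 7.5 mOsm/kg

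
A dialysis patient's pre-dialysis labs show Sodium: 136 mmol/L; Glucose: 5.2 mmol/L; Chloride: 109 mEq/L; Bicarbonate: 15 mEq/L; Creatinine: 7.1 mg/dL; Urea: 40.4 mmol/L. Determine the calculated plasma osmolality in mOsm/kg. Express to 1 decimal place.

317.6 mOsm/kg

Calculated osmolality = 2·Na + glucose + urea
= 2·136 + 5.2 + 40.4
= 272 + 5.20 + 40.40
= 317.6 mOsm/kg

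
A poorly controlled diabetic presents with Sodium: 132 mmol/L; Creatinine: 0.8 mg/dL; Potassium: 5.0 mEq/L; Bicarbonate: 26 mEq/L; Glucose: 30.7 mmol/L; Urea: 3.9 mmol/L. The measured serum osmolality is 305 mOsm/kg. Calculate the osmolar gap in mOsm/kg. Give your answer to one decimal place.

Calculated osmolality = 2·Na + glucose + urea
= 2·132 + 30.7 + 3.9
= 264 + 30.70 + 3.90
= 298.6 mOsm/kg ≈ 298.6 mOsm/kg
Osmolar gap = measured − calculated = 305 − 298.6 = 6.4 mOsm/kg

6.4 mOsm/kg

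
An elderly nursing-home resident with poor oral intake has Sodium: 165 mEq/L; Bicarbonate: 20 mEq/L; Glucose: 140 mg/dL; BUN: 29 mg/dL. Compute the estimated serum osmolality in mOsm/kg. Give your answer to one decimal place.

348.1 mOsm/kg

Calculated osmolality = 2·Na + glucose/18 + BUN/2.8
= 2·165 + 140/18 + 29/2.8
= 330 + 7.78 + 10.36
= 348.14 mOsm/kg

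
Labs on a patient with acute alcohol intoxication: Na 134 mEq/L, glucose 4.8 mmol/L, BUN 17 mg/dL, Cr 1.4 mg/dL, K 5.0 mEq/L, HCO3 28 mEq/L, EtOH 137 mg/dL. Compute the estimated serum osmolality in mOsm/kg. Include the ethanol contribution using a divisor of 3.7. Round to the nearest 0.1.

Calculated osmolality = 2·Na + glucose + BUN/2.8 + ethanol/3.7
= 2·134 + 4.8 + 17/2.8 + 137/3.7
= 268 + 4.80 + 6.07 + 37.03
= 315.9 mOsm/kg

315.9 mOsm/kg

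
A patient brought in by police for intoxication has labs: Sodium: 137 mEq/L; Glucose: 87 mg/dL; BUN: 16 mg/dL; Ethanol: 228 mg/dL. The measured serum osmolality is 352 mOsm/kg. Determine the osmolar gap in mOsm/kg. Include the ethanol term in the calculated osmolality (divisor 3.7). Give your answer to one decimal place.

Calculated osmolality = 2·Na + glucose/18 + BUN/2.8 + ethanol/3.7
= 2·137 + 87/18 + 16/2.8 + 228/3.7
= 274 + 4.83 + 5.71 + 61.62
= 346.16 mOsm/kg ≈ 346.2 mOsm/kg
Osmolar gap = measured − calculated = 352 − 346.2 = 5.8 mOsm/kg

5.8 mOsm/kg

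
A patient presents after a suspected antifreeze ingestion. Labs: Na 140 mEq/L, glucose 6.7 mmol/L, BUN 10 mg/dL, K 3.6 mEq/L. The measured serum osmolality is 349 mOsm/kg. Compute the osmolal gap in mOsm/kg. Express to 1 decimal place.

58.7 mOsm/kg

Calculated osmolality = 2·Na + glucose + BUN/2.8
= 2·140 + 6.7 + 10/2.8
= 280 + 6.70 + 3.57
= 290.27 mOsm/kg ≈ 290.3 mOsm/kg
Osmolar gap = measured − calculated = 349 − 290.3 = 58.7 mOsm/kg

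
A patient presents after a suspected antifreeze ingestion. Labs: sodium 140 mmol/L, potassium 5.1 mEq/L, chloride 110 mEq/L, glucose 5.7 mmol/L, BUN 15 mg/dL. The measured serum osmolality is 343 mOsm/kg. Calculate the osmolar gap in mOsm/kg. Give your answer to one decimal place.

Calculated osmolality = 2·Na + glucose + BUN/2.8
= 2·140 + 5.7 + 15/2.8
= 280 + 5.70 + 5.36
= 291.06 mOsm/kg ≈ 291.1 mOsm/kg
Osmolar gap = measured − calculated = 343 − 291.1 = 51.9 mOsm/kg

51.9 mOsm/kg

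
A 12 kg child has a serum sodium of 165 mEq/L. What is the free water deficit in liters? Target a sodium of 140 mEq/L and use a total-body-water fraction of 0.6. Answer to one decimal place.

TBW = 0.6 · 12 = 7.2 L
Free water deficit = TBW · (Na/140 − 1)
= 7.2 · (165/140 − 1)
= 7.2 · 0.1786
= 1.29 L

1.3 L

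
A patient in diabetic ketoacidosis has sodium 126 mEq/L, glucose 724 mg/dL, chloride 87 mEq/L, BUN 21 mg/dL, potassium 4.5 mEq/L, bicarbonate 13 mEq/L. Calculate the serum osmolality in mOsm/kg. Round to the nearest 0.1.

299.7 mOsm/kg

Calculated osmolality = 2·Na + glucose/18 + BUN/2.8
= 2·126 + 724/18 + 21/2.8
= 252 + 40.22 + 7.50
= 299.72 mOsm/kg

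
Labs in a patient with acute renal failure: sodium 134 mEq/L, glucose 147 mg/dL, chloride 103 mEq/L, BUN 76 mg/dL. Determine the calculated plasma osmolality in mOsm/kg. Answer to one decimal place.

Calculated osmolality = 2·Na + glucose/18 + BUN/2.8
= 2·134 + 147/18 + 76/2.8
= 268 + 8.17 + 27.14
= 303.31 mOsm/kg

303.3 mOsm/kg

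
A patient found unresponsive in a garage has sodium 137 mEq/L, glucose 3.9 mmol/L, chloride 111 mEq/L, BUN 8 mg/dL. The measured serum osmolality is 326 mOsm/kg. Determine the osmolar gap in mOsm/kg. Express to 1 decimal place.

Calculated osmolality = 2·Na + glucose + BUN/2.8
= 2·137 + 3.9 + 8/2.8
= 274 + 3.90 + 2.86
= 280.76 mOsm/kg ≈ 280.8 mOsm/kg
Osmolar gap = measured − calculated = 326 − 280.8 = 45.2 mOsm/kg

45.2 mOsm/kg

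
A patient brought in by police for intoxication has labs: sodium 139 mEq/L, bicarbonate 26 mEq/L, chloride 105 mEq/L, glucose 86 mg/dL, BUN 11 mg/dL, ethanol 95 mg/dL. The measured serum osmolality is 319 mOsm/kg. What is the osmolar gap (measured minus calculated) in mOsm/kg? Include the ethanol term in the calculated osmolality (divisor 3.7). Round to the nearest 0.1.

6.6 mOsm/kg

Calculated osmolality = 2·Na + glucose/18 + BUN/2.8 + ethanol/3.7
= 2·139 + 86/18 + 11/2.8 + 95/3.7
= 278 + 4.78 + 3.93 + 25.68
= 312.39 mOsm/kg ≈ 312.4 mOsm/kg
Osmolar gap = measured − calculated = 319 − 312.4 = 6.6 mOsm/kg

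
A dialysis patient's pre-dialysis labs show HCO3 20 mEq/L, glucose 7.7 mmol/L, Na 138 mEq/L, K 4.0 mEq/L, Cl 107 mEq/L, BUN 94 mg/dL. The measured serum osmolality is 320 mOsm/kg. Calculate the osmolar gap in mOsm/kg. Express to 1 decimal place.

2.7 mOsm/kg

Calculated osmolality = 2·Na + glucose + BUN/2.8
= 2·138 + 7.7 + 94/2.8
= 276 + 7.70 + 33.57
= 317.27 mOsm/kg ≈ 317.3 mOsm/kg
Osmolar gap = measured − calculated = 320 − 317.3 = 2.7 mOsm/kg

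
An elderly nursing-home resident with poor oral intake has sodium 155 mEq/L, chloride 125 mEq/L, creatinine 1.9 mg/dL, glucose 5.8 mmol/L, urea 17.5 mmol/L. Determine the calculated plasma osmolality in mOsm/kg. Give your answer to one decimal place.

Calculated osmolality = 2·Na + glucose + urea
= 2·155 + 5.8 + 17.5
= 310 + 5.80 + 17.50
= 333.3 mOsm/kg

333.3 mOsm/kg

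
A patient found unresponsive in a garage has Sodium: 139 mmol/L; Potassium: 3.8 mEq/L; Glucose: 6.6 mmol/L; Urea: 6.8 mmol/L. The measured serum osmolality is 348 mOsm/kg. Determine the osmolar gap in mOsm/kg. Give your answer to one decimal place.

56.6 mOsm/kg

Calculated osmolality = 2·Na + glucose + urea
= 2·139 + 6.6 + 6.8
= 278 + 6.60 + 6.80
= 291.4 mOsm/kg ≈ 291.4 mOsm/kg
Osmolar gap = measured − calculated = 348 − 291.4 = 56.6 mOsm/kg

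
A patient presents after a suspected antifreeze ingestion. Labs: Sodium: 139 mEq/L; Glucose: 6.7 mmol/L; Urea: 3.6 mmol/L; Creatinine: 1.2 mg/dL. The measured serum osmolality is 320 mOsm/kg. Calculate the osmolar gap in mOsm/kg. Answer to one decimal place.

31.7 mOsm/kg

Calculated osmolality = 2·Na + glucose + urea
= 2·139 + 6.7 + 3.6
= 278 + 6.70 + 3.60
= 288.3 mOsm/kg ≈ 288.3 mOsm/kg
Osmolar gap = measured − calculated = 320 − 288.3 = 31.7 mOsm/kg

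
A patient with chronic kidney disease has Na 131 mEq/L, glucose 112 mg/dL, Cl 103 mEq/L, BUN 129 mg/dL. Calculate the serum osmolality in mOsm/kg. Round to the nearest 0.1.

314.3 mOsm/kg

Calculated osmolality = 2·Na + glucose/18 + BUN/2.8
= 2·131 + 112/18 + 129/2.8
= 262 + 6.22 + 46.07
= 314.29 mOsm/kg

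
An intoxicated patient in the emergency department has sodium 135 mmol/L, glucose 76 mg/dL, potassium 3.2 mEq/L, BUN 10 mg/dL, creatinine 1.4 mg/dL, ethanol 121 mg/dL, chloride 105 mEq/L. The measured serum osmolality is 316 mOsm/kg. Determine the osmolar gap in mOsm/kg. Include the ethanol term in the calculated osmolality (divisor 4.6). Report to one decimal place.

Calculated osmolality = 2·Na + glucose/18 + BUN/2.8 + ethanol/4.6
= 2·135 + 76/18 + 10/2.8 + 121/4.6
= 270 + 4.22 + 3.57 + 26.30
= 304.09 mOsm/kg ≈ 304.1 mOsm/kg
Osmolar gap = measured − calculated = 316 − 304.1 = 11.9 mOsm/kg

11.9 mOsm/kg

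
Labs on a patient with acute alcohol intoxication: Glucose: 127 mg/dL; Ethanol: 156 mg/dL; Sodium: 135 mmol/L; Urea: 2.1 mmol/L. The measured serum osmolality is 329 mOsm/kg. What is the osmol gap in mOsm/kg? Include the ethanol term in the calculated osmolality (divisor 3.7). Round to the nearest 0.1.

7.7 mOsm/kg

Calculated osmolality = 2·Na + glucose/18 + urea + ethanol/3.7
= 2·135 + 127/18 + 2.1 + 156/3.7
= 270 + 7.06 + 2.10 + 42.16
= 321.32 mOsm/kg ≈ 321.3 mOsm/kg
Osmolar gap = measured − calculated = 329 − 321.3 = 7.7 mOsm/kg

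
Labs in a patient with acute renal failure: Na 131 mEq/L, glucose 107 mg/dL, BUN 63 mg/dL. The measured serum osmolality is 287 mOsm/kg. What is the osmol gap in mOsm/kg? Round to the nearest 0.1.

-3.4 mOsm/kg

Calculated osmolality = 2·Na + glucose/18 + BUN/2.8
= 2·131 + 107/18 + 63/2.8
= 262 + 5.94 + 22.50
= 290.44 mOsm/kg ≈ 290.4 mOsm/kg
Osmolar gap = measured − calculated = 287 − 290.4 = -3.4 mOsm/kg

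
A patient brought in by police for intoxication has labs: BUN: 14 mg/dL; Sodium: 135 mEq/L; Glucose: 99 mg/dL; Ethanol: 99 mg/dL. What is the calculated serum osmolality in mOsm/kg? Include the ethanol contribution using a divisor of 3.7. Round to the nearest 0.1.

307.3 mOsm/kg

Calculated osmolality = 2·Na + glucose/18 + BUN/2.8 + ethanol/3.7
= 2·135 + 99/18 + 14/2.8 + 99/3.7
= 270 + 5.50 + 5 + 26.76
= 307.26 mOsm/kg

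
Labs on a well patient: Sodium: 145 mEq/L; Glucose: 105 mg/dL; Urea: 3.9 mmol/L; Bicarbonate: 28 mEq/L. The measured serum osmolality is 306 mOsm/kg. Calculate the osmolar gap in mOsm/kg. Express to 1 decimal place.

6.3 mOsm/kg

Calculated osmolality = 2·Na + glucose/18 + urea
= 2·145 + 105/18 + 3.9
= 290 + 5.83 + 3.90
= 299.73 mOsm/kg ≈ 299.7 mOsm/kg
Osmolar gap = measured − calculated = 306 − 299.7 = 6.3 mOsm/kg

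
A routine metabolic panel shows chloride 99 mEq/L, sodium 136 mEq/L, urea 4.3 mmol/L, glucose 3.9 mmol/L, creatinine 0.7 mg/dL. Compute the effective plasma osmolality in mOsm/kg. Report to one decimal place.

275.9 mOsm/kg

Effective osmolality excludes urea (freely permeant across cell membranes):
2·Na + glucose
= 2·136 + 3.9
= 272 + 3.9
= 275.9 mOsm/kg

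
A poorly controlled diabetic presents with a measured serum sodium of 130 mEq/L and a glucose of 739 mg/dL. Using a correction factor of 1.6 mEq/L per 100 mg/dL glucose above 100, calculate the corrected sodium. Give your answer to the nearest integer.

140 mEq/L

Corrected Na = measured Na + 1.6 · (glucose − 100)/100
= 130 + 1.6 · (739 − 100)/100
= 130 + 10.2
= 140.2 mEq/L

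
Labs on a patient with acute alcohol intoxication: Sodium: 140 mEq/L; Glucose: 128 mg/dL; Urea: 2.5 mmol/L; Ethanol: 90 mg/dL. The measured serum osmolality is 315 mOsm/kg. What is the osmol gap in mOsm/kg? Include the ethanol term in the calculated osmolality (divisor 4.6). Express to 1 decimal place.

5.8 mOsm/kg

Calculated osmolality = 2·Na + glucose/18 + urea + ethanol/4.6
= 2·140 + 128/18 + 2.5 + 90/4.6
= 280 + 7.11 + 2.50 + 19.57
= 309.18 mOsm/kg ≈ 309.2 mOsm/kg
Osmolar gap = measured − calculated = 315 − 309.2 = 5.8 mOsm/kg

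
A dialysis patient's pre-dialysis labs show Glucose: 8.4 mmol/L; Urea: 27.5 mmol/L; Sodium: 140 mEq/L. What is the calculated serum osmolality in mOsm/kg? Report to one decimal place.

Calculated osmolality = 2·Na + glucose + urea
= 2·140 + 8.4 + 27.5
= 280 + 8.40 + 27.50
= 315.9 mOsm/kg

315.9 mOsm/kg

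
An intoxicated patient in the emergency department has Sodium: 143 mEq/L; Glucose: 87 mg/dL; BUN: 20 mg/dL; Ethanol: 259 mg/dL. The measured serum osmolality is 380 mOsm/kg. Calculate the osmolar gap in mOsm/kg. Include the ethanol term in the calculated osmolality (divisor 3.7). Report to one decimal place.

Calculated osmolality = 2·Na + glucose/18 + BUN/2.8 + ethanol/3.7
= 2·143 + 87/18 + 20/2.8 + 259/3.7
= 286 + 4.83 + 7.14 + 70
= 367.97 mOsm/kg ≈ 368.0 mOsm/kg
Osmolar gap = measured − calculated = 380 − 368.0 = 12.0 mOsm/kg

12.0 mOsm/kg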